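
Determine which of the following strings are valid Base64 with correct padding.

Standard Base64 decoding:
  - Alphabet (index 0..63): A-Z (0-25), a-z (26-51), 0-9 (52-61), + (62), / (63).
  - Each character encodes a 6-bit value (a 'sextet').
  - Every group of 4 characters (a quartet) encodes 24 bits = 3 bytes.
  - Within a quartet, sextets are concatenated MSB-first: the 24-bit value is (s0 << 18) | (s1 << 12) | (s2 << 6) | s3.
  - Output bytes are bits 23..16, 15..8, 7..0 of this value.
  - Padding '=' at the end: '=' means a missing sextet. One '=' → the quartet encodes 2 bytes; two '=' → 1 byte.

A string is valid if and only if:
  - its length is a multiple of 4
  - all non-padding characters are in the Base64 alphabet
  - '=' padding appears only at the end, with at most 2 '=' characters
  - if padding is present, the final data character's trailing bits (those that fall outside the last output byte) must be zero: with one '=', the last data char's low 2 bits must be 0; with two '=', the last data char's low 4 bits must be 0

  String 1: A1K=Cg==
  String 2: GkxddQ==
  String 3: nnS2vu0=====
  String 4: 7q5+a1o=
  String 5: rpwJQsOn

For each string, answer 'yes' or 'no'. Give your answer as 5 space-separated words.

String 1: 'A1K=Cg==' → invalid (bad char(s): ['=']; '=' in middle)
String 2: 'GkxddQ==' → valid
String 3: 'nnS2vu0=====' → invalid (5 pad chars (max 2))
String 4: '7q5+a1o=' → valid
String 5: 'rpwJQsOn' → valid

Answer: no yes no yes yes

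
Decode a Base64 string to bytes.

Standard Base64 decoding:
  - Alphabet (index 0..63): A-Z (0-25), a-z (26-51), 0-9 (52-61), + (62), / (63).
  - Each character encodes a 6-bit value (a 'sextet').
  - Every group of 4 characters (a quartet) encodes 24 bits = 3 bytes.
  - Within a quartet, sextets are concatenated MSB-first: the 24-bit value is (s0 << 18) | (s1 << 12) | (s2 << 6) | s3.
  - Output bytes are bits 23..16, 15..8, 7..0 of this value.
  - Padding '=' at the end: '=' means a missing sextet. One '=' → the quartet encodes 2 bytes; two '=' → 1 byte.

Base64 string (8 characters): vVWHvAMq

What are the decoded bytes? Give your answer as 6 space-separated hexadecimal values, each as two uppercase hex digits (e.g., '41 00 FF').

After char 0 ('v'=47): chars_in_quartet=1 acc=0x2F bytes_emitted=0
After char 1 ('V'=21): chars_in_quartet=2 acc=0xBD5 bytes_emitted=0
After char 2 ('W'=22): chars_in_quartet=3 acc=0x2F556 bytes_emitted=0
After char 3 ('H'=7): chars_in_quartet=4 acc=0xBD5587 -> emit BD 55 87, reset; bytes_emitted=3
After char 4 ('v'=47): chars_in_quartet=1 acc=0x2F bytes_emitted=3
After char 5 ('A'=0): chars_in_quartet=2 acc=0xBC0 bytes_emitted=3
After char 6 ('M'=12): chars_in_quartet=3 acc=0x2F00C bytes_emitted=3
After char 7 ('q'=42): chars_in_quartet=4 acc=0xBC032A -> emit BC 03 2A, reset; bytes_emitted=6

Answer: BD 55 87 BC 03 2A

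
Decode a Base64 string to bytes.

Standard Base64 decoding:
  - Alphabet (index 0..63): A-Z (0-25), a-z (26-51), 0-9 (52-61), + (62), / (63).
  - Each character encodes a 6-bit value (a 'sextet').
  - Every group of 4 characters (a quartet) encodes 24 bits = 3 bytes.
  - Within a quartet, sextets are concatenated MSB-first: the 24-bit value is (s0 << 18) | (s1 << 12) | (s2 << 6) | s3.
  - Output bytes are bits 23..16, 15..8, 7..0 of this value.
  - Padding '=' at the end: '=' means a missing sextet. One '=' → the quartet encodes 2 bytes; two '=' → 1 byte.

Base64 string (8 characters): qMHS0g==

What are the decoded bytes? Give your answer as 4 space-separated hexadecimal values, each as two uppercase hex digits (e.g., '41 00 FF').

Answer: A8 C1 D2 D2

Derivation:
After char 0 ('q'=42): chars_in_quartet=1 acc=0x2A bytes_emitted=0
After char 1 ('M'=12): chars_in_quartet=2 acc=0xA8C bytes_emitted=0
After char 2 ('H'=7): chars_in_quartet=3 acc=0x2A307 bytes_emitted=0
After char 3 ('S'=18): chars_in_quartet=4 acc=0xA8C1D2 -> emit A8 C1 D2, reset; bytes_emitted=3
After char 4 ('0'=52): chars_in_quartet=1 acc=0x34 bytes_emitted=3
After char 5 ('g'=32): chars_in_quartet=2 acc=0xD20 bytes_emitted=3
Padding '==': partial quartet acc=0xD20 -> emit D2; bytes_emitted=4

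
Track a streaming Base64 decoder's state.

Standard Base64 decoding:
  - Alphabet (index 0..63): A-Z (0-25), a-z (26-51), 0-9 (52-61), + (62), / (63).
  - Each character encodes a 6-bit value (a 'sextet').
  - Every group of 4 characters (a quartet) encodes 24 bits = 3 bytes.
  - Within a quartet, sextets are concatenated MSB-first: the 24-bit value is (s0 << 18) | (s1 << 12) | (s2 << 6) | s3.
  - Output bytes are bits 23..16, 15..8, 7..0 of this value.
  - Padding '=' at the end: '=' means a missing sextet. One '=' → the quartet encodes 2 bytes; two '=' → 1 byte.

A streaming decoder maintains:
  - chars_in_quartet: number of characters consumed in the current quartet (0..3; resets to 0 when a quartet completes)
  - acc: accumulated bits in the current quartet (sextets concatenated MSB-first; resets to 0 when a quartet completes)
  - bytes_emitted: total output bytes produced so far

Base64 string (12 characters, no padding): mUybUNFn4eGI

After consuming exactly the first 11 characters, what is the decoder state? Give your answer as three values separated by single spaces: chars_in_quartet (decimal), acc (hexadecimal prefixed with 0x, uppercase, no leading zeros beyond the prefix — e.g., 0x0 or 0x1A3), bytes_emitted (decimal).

Answer: 3 0x38786 6

Derivation:
After char 0 ('m'=38): chars_in_quartet=1 acc=0x26 bytes_emitted=0
After char 1 ('U'=20): chars_in_quartet=2 acc=0x994 bytes_emitted=0
After char 2 ('y'=50): chars_in_quartet=3 acc=0x26532 bytes_emitted=0
After char 3 ('b'=27): chars_in_quartet=4 acc=0x994C9B -> emit 99 4C 9B, reset; bytes_emitted=3
After char 4 ('U'=20): chars_in_quartet=1 acc=0x14 bytes_emitted=3
After char 5 ('N'=13): chars_in_quartet=2 acc=0x50D bytes_emitted=3
After char 6 ('F'=5): chars_in_quartet=3 acc=0x14345 bytes_emitted=3
After char 7 ('n'=39): chars_in_quartet=4 acc=0x50D167 -> emit 50 D1 67, reset; bytes_emitted=6
After char 8 ('4'=56): chars_in_quartet=1 acc=0x38 bytes_emitted=6
After char 9 ('e'=30): chars_in_quartet=2 acc=0xE1E bytes_emitted=6
After char 10 ('G'=6): chars_in_quartet=3 acc=0x38786 bytes_emitted=6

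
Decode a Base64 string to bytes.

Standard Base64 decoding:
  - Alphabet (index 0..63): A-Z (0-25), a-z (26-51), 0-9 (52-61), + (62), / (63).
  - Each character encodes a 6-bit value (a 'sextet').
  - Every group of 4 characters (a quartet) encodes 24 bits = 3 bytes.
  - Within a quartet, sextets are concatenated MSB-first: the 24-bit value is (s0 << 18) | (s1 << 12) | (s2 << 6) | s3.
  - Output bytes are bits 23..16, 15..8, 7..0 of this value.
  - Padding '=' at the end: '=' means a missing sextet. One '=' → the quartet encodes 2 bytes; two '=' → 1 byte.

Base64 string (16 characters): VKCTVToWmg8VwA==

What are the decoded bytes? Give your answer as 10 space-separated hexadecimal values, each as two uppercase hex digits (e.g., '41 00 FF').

Answer: 54 A0 93 55 3A 16 9A 0F 15 C0

Derivation:
After char 0 ('V'=21): chars_in_quartet=1 acc=0x15 bytes_emitted=0
After char 1 ('K'=10): chars_in_quartet=2 acc=0x54A bytes_emitted=0
After char 2 ('C'=2): chars_in_quartet=3 acc=0x15282 bytes_emitted=0
After char 3 ('T'=19): chars_in_quartet=4 acc=0x54A093 -> emit 54 A0 93, reset; bytes_emitted=3
After char 4 ('V'=21): chars_in_quartet=1 acc=0x15 bytes_emitted=3
After char 5 ('T'=19): chars_in_quartet=2 acc=0x553 bytes_emitted=3
After char 6 ('o'=40): chars_in_quartet=3 acc=0x154E8 bytes_emitted=3
After char 7 ('W'=22): chars_in_quartet=4 acc=0x553A16 -> emit 55 3A 16, reset; bytes_emitted=6
After char 8 ('m'=38): chars_in_quartet=1 acc=0x26 bytes_emitted=6
After char 9 ('g'=32): chars_in_quartet=2 acc=0x9A0 bytes_emitted=6
After char 10 ('8'=60): chars_in_quartet=3 acc=0x2683C bytes_emitted=6
After char 11 ('V'=21): chars_in_quartet=4 acc=0x9A0F15 -> emit 9A 0F 15, reset; bytes_emitted=9
After char 12 ('w'=48): chars_in_quartet=1 acc=0x30 bytes_emitted=9
After char 13 ('A'=0): chars_in_quartet=2 acc=0xC00 bytes_emitted=9
Padding '==': partial quartet acc=0xC00 -> emit C0; bytes_emitted=10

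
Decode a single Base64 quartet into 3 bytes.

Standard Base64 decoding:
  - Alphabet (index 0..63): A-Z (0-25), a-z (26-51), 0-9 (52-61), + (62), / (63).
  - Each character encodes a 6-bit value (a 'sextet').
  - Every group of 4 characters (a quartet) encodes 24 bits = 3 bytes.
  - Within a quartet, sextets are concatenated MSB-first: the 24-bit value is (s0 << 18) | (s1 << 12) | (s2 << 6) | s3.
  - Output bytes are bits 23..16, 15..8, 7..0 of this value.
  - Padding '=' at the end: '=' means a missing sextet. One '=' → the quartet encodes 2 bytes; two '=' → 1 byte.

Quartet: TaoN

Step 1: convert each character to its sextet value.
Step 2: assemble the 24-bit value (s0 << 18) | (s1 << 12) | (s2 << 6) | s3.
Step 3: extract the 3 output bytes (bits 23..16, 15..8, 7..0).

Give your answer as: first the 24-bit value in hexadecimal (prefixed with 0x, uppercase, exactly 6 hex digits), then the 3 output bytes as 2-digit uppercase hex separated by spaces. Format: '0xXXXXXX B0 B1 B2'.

Answer: 0x4DAA0D 4D AA 0D

Derivation:
Sextets: T=19, a=26, o=40, N=13
24-bit: (19<<18) | (26<<12) | (40<<6) | 13
      = 0x4C0000 | 0x01A000 | 0x000A00 | 0x00000D
      = 0x4DAA0D
Bytes: (v>>16)&0xFF=4D, (v>>8)&0xFF=AA, v&0xFF=0D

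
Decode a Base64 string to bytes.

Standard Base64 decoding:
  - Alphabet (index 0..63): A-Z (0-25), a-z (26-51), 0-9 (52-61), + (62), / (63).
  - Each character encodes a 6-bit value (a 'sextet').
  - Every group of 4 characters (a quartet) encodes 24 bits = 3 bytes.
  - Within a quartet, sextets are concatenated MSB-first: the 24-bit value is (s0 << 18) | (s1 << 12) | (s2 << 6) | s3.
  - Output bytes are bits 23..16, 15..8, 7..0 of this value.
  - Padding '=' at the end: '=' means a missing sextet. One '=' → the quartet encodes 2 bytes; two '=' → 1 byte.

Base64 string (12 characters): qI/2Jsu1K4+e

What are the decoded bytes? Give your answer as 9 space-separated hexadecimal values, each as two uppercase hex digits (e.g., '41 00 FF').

Answer: A8 8F F6 26 CB B5 2B 8F 9E

Derivation:
After char 0 ('q'=42): chars_in_quartet=1 acc=0x2A bytes_emitted=0
After char 1 ('I'=8): chars_in_quartet=2 acc=0xA88 bytes_emitted=0
After char 2 ('/'=63): chars_in_quartet=3 acc=0x2A23F bytes_emitted=0
After char 3 ('2'=54): chars_in_quartet=4 acc=0xA88FF6 -> emit A8 8F F6, reset; bytes_emitted=3
After char 4 ('J'=9): chars_in_quartet=1 acc=0x9 bytes_emitted=3
After char 5 ('s'=44): chars_in_quartet=2 acc=0x26C bytes_emitted=3
After char 6 ('u'=46): chars_in_quartet=3 acc=0x9B2E bytes_emitted=3
After char 7 ('1'=53): chars_in_quartet=4 acc=0x26CBB5 -> emit 26 CB B5, reset; bytes_emitted=6
After char 8 ('K'=10): chars_in_quartet=1 acc=0xA bytes_emitted=6
After char 9 ('4'=56): chars_in_quartet=2 acc=0x2B8 bytes_emitted=6
After char 10 ('+'=62): chars_in_quartet=3 acc=0xAE3E bytes_emitted=6
After char 11 ('e'=30): chars_in_quartet=4 acc=0x2B8F9E -> emit 2B 8F 9E, reset; bytes_emitted=9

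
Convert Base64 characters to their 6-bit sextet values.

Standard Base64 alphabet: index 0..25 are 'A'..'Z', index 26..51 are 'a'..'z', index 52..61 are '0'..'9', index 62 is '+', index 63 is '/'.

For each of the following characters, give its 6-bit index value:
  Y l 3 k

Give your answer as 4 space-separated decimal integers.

'Y': A..Z range, ord('Y') − ord('A') = 24
'l': a..z range, 26 + ord('l') − ord('a') = 37
'3': 0..9 range, 52 + ord('3') − ord('0') = 55
'k': a..z range, 26 + ord('k') − ord('a') = 36

Answer: 24 37 55 36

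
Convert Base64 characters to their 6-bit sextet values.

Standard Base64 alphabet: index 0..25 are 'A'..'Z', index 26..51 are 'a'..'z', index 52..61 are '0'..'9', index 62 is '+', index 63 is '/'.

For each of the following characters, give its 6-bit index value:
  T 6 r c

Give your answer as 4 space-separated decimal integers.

Answer: 19 58 43 28

Derivation:
'T': A..Z range, ord('T') − ord('A') = 19
'6': 0..9 range, 52 + ord('6') − ord('0') = 58
'r': a..z range, 26 + ord('r') − ord('a') = 43
'c': a..z range, 26 + ord('c') − ord('a') = 28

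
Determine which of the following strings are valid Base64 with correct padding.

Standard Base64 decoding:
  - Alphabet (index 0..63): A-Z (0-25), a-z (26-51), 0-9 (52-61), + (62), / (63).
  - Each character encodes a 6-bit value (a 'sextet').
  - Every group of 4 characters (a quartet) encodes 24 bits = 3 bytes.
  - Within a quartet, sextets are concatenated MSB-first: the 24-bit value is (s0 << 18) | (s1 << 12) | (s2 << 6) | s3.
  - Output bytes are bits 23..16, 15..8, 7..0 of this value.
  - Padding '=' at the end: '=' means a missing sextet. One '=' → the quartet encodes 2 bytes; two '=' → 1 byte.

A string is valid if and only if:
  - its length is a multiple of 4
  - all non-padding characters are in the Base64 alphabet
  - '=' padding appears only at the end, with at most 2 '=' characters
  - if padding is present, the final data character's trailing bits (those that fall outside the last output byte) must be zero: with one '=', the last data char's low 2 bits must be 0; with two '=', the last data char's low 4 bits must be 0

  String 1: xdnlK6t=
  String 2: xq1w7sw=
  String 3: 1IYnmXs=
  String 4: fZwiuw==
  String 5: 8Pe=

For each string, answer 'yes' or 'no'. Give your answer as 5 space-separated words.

Answer: no yes yes yes no

Derivation:
String 1: 'xdnlK6t=' → invalid (bad trailing bits)
String 2: 'xq1w7sw=' → valid
String 3: '1IYnmXs=' → valid
String 4: 'fZwiuw==' → valid
String 5: '8Pe=' → invalid (bad trailing bits)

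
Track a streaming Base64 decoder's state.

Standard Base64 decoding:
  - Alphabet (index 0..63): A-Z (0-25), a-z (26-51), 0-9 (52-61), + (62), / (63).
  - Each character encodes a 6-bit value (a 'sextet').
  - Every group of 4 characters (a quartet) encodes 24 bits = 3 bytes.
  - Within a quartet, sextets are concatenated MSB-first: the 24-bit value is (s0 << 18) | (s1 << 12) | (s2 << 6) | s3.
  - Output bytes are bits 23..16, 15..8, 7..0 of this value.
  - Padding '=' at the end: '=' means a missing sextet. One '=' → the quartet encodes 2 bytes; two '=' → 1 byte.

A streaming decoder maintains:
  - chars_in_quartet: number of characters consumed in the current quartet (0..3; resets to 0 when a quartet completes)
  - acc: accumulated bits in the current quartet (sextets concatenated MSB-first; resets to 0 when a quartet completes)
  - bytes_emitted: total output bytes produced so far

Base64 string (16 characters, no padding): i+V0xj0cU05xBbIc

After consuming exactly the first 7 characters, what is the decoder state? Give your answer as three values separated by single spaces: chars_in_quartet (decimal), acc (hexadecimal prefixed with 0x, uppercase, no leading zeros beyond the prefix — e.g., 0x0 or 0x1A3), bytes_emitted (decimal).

Answer: 3 0x318F4 3

Derivation:
After char 0 ('i'=34): chars_in_quartet=1 acc=0x22 bytes_emitted=0
After char 1 ('+'=62): chars_in_quartet=2 acc=0x8BE bytes_emitted=0
After char 2 ('V'=21): chars_in_quartet=3 acc=0x22F95 bytes_emitted=0
After char 3 ('0'=52): chars_in_quartet=4 acc=0x8BE574 -> emit 8B E5 74, reset; bytes_emitted=3
After char 4 ('x'=49): chars_in_quartet=1 acc=0x31 bytes_emitted=3
After char 5 ('j'=35): chars_in_quartet=2 acc=0xC63 bytes_emitted=3
After char 6 ('0'=52): chars_in_quartet=3 acc=0x318F4 bytes_emitted=3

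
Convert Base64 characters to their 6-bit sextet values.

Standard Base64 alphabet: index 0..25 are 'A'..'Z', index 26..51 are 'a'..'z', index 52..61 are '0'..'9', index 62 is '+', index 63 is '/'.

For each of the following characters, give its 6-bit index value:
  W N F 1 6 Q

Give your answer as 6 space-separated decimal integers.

'W': A..Z range, ord('W') − ord('A') = 22
'N': A..Z range, ord('N') − ord('A') = 13
'F': A..Z range, ord('F') − ord('A') = 5
'1': 0..9 range, 52 + ord('1') − ord('0') = 53
'6': 0..9 range, 52 + ord('6') − ord('0') = 58
'Q': A..Z range, ord('Q') − ord('A') = 16

Answer: 22 13 5 53 58 16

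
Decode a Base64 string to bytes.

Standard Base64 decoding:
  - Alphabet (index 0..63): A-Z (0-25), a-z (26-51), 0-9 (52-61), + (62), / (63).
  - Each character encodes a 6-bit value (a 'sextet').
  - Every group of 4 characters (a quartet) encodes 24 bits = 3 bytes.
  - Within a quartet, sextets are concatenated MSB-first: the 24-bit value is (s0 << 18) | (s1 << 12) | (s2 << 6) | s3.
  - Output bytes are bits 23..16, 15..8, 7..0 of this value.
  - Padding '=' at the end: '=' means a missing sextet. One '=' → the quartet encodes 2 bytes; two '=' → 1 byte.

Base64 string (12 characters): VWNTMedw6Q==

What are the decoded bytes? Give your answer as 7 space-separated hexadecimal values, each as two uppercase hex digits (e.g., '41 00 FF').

Answer: 55 63 53 31 E7 70 E9

Derivation:
After char 0 ('V'=21): chars_in_quartet=1 acc=0x15 bytes_emitted=0
After char 1 ('W'=22): chars_in_quartet=2 acc=0x556 bytes_emitted=0
After char 2 ('N'=13): chars_in_quartet=3 acc=0x1558D bytes_emitted=0
After char 3 ('T'=19): chars_in_quartet=4 acc=0x556353 -> emit 55 63 53, reset; bytes_emitted=3
After char 4 ('M'=12): chars_in_quartet=1 acc=0xC bytes_emitted=3
After char 5 ('e'=30): chars_in_quartet=2 acc=0x31E bytes_emitted=3
After char 6 ('d'=29): chars_in_quartet=3 acc=0xC79D bytes_emitted=3
After char 7 ('w'=48): chars_in_quartet=4 acc=0x31E770 -> emit 31 E7 70, reset; bytes_emitted=6
After char 8 ('6'=58): chars_in_quartet=1 acc=0x3A bytes_emitted=6
After char 9 ('Q'=16): chars_in_quartet=2 acc=0xE90 bytes_emitted=6
Padding '==': partial quartet acc=0xE90 -> emit E9; bytes_emitted=7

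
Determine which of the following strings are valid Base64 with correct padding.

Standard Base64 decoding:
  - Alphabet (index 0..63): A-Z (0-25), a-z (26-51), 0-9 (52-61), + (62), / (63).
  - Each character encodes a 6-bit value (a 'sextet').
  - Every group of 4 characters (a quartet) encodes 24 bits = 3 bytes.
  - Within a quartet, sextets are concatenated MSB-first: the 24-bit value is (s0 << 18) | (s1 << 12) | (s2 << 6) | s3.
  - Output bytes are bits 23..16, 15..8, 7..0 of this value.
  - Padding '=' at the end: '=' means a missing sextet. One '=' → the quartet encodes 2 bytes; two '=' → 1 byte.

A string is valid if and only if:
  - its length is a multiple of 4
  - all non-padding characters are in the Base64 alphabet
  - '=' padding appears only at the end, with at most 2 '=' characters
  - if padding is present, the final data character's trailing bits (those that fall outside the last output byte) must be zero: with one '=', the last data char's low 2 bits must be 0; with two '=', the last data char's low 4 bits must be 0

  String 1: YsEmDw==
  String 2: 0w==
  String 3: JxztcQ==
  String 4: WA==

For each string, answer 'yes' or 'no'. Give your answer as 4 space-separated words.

String 1: 'YsEmDw==' → valid
String 2: '0w==' → valid
String 3: 'JxztcQ==' → valid
String 4: 'WA==' → valid

Answer: yes yes yes yes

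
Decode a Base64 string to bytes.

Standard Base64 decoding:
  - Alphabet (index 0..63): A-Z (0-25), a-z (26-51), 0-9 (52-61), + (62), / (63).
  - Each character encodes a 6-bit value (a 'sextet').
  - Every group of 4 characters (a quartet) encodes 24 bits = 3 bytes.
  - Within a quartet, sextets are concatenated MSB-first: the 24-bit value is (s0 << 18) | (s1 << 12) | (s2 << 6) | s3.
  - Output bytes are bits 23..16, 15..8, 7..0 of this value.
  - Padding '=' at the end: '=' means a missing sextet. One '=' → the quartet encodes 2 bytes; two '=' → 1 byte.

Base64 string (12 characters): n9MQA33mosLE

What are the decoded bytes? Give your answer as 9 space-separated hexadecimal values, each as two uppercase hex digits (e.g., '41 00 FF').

Answer: 9F D3 10 03 7D E6 A2 C2 C4

Derivation:
After char 0 ('n'=39): chars_in_quartet=1 acc=0x27 bytes_emitted=0
After char 1 ('9'=61): chars_in_quartet=2 acc=0x9FD bytes_emitted=0
After char 2 ('M'=12): chars_in_quartet=3 acc=0x27F4C bytes_emitted=0
After char 3 ('Q'=16): chars_in_quartet=4 acc=0x9FD310 -> emit 9F D3 10, reset; bytes_emitted=3
After char 4 ('A'=0): chars_in_quartet=1 acc=0x0 bytes_emitted=3
After char 5 ('3'=55): chars_in_quartet=2 acc=0x37 bytes_emitted=3
After char 6 ('3'=55): chars_in_quartet=3 acc=0xDF7 bytes_emitted=3
After char 7 ('m'=38): chars_in_quartet=4 acc=0x37DE6 -> emit 03 7D E6, reset; bytes_emitted=6
After char 8 ('o'=40): chars_in_quartet=1 acc=0x28 bytes_emitted=6
After char 9 ('s'=44): chars_in_quartet=2 acc=0xA2C bytes_emitted=6
After char 10 ('L'=11): chars_in_quartet=3 acc=0x28B0B bytes_emitted=6
After char 11 ('E'=4): chars_in_quartet=4 acc=0xA2C2C4 -> emit A2 C2 C4, reset; bytes_emitted=9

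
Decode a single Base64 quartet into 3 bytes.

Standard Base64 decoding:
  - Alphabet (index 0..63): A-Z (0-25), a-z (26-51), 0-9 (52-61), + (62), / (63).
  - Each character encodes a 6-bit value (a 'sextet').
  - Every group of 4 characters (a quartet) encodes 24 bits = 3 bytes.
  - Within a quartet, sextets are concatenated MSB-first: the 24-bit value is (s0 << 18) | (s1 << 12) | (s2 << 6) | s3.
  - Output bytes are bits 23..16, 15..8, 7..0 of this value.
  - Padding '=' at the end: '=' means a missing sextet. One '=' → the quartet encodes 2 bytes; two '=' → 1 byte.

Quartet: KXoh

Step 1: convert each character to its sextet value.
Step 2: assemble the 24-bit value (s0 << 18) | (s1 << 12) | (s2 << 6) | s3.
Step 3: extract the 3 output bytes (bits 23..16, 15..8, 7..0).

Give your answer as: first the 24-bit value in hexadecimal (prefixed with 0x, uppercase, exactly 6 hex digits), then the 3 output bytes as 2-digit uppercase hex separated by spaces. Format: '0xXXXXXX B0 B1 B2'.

Sextets: K=10, X=23, o=40, h=33
24-bit: (10<<18) | (23<<12) | (40<<6) | 33
      = 0x280000 | 0x017000 | 0x000A00 | 0x000021
      = 0x297A21
Bytes: (v>>16)&0xFF=29, (v>>8)&0xFF=7A, v&0xFF=21

Answer: 0x297A21 29 7A 21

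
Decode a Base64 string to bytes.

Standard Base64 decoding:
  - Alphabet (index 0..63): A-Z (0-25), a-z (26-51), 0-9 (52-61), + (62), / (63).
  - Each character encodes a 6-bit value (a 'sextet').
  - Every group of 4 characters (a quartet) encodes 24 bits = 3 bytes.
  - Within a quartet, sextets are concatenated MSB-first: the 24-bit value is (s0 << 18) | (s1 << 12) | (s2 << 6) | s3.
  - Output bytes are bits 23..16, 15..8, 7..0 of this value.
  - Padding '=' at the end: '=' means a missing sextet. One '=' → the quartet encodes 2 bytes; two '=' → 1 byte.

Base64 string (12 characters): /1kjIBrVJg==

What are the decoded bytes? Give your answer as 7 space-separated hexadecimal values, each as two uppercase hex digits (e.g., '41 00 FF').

Answer: FF 59 23 20 1A D5 26

Derivation:
After char 0 ('/'=63): chars_in_quartet=1 acc=0x3F bytes_emitted=0
After char 1 ('1'=53): chars_in_quartet=2 acc=0xFF5 bytes_emitted=0
After char 2 ('k'=36): chars_in_quartet=3 acc=0x3FD64 bytes_emitted=0
After char 3 ('j'=35): chars_in_quartet=4 acc=0xFF5923 -> emit FF 59 23, reset; bytes_emitted=3
After char 4 ('I'=8): chars_in_quartet=1 acc=0x8 bytes_emitted=3
After char 5 ('B'=1): chars_in_quartet=2 acc=0x201 bytes_emitted=3
After char 6 ('r'=43): chars_in_quartet=3 acc=0x806B bytes_emitted=3
After char 7 ('V'=21): chars_in_quartet=4 acc=0x201AD5 -> emit 20 1A D5, reset; bytes_emitted=6
After char 8 ('J'=9): chars_in_quartet=1 acc=0x9 bytes_emitted=6
After char 9 ('g'=32): chars_in_quartet=2 acc=0x260 bytes_emitted=6
Padding '==': partial quartet acc=0x260 -> emit 26; bytes_emitted=7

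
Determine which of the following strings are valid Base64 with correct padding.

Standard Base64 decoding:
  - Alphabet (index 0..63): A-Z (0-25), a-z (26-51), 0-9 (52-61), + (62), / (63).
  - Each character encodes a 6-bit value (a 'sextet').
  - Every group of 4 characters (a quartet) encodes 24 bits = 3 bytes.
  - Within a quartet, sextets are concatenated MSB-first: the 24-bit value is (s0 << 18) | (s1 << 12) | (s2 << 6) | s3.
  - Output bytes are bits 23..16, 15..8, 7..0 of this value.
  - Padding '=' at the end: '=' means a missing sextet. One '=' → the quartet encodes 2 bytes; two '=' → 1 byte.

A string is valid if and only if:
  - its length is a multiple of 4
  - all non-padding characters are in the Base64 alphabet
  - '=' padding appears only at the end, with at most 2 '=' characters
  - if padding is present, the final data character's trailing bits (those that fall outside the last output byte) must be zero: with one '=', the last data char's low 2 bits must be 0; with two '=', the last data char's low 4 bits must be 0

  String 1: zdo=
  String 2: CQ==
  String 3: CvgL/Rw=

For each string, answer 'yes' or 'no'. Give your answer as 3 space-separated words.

Answer: yes yes yes

Derivation:
String 1: 'zdo=' → valid
String 2: 'CQ==' → valid
String 3: 'CvgL/Rw=' → valid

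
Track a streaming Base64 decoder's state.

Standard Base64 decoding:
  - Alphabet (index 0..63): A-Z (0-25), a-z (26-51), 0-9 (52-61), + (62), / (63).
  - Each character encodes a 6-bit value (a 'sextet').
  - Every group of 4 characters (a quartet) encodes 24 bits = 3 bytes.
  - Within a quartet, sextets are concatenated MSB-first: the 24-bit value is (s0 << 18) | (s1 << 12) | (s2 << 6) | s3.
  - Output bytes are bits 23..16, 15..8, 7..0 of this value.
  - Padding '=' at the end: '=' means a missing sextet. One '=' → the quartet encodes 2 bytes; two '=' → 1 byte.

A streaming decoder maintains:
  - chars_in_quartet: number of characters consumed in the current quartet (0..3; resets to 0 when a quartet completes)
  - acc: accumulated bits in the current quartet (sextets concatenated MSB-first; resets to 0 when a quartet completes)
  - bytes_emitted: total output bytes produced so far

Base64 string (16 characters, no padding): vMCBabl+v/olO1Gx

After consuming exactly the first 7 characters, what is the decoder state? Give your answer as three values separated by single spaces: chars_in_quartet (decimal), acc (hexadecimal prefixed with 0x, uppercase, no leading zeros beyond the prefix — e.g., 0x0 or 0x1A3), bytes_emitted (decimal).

Answer: 3 0x1A6E5 3

Derivation:
After char 0 ('v'=47): chars_in_quartet=1 acc=0x2F bytes_emitted=0
After char 1 ('M'=12): chars_in_quartet=2 acc=0xBCC bytes_emitted=0
After char 2 ('C'=2): chars_in_quartet=3 acc=0x2F302 bytes_emitted=0
After char 3 ('B'=1): chars_in_quartet=4 acc=0xBCC081 -> emit BC C0 81, reset; bytes_emitted=3
After char 4 ('a'=26): chars_in_quartet=1 acc=0x1A bytes_emitted=3
After char 5 ('b'=27): chars_in_quartet=2 acc=0x69B bytes_emitted=3
After char 6 ('l'=37): chars_in_quartet=3 acc=0x1A6E5 bytes_emitted=3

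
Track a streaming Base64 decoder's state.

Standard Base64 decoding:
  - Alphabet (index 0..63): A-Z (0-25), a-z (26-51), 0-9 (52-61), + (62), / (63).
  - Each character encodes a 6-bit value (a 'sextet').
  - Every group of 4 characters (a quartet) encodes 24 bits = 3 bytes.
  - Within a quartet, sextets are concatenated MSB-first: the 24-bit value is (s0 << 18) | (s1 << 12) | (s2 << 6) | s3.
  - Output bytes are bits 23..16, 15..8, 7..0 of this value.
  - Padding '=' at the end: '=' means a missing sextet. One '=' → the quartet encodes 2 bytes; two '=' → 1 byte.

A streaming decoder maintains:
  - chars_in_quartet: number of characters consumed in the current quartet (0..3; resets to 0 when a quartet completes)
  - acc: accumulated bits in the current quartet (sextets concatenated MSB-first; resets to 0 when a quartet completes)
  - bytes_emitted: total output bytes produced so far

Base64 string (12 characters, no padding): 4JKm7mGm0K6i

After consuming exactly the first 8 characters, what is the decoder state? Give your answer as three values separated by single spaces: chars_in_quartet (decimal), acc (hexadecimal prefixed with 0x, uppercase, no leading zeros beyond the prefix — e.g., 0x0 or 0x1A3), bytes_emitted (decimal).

Answer: 0 0x0 6

Derivation:
After char 0 ('4'=56): chars_in_quartet=1 acc=0x38 bytes_emitted=0
After char 1 ('J'=9): chars_in_quartet=2 acc=0xE09 bytes_emitted=0
After char 2 ('K'=10): chars_in_quartet=3 acc=0x3824A bytes_emitted=0
After char 3 ('m'=38): chars_in_quartet=4 acc=0xE092A6 -> emit E0 92 A6, reset; bytes_emitted=3
After char 4 ('7'=59): chars_in_quartet=1 acc=0x3B bytes_emitted=3
After char 5 ('m'=38): chars_in_quartet=2 acc=0xEE6 bytes_emitted=3
After char 6 ('G'=6): chars_in_quartet=3 acc=0x3B986 bytes_emitted=3
After char 7 ('m'=38): chars_in_quartet=4 acc=0xEE61A6 -> emit EE 61 A6, reset; bytes_emitted=6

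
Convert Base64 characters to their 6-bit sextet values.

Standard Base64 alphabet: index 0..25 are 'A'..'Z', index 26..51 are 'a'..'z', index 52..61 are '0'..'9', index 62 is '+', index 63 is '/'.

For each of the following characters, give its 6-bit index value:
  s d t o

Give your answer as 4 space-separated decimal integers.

Answer: 44 29 45 40

Derivation:
's': a..z range, 26 + ord('s') − ord('a') = 44
'd': a..z range, 26 + ord('d') − ord('a') = 29
't': a..z range, 26 + ord('t') − ord('a') = 45
'o': a..z range, 26 + ord('o') − ord('a') = 40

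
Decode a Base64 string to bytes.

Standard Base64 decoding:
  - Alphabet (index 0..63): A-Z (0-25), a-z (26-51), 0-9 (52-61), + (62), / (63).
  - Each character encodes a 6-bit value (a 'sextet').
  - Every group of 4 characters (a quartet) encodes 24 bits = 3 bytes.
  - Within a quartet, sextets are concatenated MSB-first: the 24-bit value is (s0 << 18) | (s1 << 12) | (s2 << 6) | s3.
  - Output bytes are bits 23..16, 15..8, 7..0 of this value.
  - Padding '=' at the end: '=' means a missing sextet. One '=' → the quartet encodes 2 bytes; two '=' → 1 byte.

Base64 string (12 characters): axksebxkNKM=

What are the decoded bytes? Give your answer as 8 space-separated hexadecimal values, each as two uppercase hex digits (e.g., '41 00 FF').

After char 0 ('a'=26): chars_in_quartet=1 acc=0x1A bytes_emitted=0
After char 1 ('x'=49): chars_in_quartet=2 acc=0x6B1 bytes_emitted=0
After char 2 ('k'=36): chars_in_quartet=3 acc=0x1AC64 bytes_emitted=0
After char 3 ('s'=44): chars_in_quartet=4 acc=0x6B192C -> emit 6B 19 2C, reset; bytes_emitted=3
After char 4 ('e'=30): chars_in_quartet=1 acc=0x1E bytes_emitted=3
After char 5 ('b'=27): chars_in_quartet=2 acc=0x79B bytes_emitted=3
After char 6 ('x'=49): chars_in_quartet=3 acc=0x1E6F1 bytes_emitted=3
After char 7 ('k'=36): chars_in_quartet=4 acc=0x79BC64 -> emit 79 BC 64, reset; bytes_emitted=6
After char 8 ('N'=13): chars_in_quartet=1 acc=0xD bytes_emitted=6
After char 9 ('K'=10): chars_in_quartet=2 acc=0x34A bytes_emitted=6
After char 10 ('M'=12): chars_in_quartet=3 acc=0xD28C bytes_emitted=6
Padding '=': partial quartet acc=0xD28C -> emit 34 A3; bytes_emitted=8

Answer: 6B 19 2C 79 BC 64 34 A3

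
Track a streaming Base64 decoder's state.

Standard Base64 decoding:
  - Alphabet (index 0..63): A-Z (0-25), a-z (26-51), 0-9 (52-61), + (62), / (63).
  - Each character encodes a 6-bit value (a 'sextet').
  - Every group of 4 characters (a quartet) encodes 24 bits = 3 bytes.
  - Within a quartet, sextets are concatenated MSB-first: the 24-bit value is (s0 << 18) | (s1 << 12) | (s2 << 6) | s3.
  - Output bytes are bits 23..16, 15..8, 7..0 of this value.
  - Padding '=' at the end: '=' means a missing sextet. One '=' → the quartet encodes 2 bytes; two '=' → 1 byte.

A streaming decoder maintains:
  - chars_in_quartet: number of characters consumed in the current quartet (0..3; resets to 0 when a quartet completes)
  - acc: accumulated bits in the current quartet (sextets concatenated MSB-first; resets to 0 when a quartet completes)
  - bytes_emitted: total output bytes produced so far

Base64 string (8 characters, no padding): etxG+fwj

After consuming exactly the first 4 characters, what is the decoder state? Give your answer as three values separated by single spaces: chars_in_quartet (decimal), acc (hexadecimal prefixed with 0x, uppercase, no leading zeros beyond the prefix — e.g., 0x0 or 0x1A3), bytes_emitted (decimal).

Answer: 0 0x0 3

Derivation:
After char 0 ('e'=30): chars_in_quartet=1 acc=0x1E bytes_emitted=0
After char 1 ('t'=45): chars_in_quartet=2 acc=0x7AD bytes_emitted=0
After char 2 ('x'=49): chars_in_quartet=3 acc=0x1EB71 bytes_emitted=0
After char 3 ('G'=6): chars_in_quartet=4 acc=0x7ADC46 -> emit 7A DC 46, reset; bytes_emitted=3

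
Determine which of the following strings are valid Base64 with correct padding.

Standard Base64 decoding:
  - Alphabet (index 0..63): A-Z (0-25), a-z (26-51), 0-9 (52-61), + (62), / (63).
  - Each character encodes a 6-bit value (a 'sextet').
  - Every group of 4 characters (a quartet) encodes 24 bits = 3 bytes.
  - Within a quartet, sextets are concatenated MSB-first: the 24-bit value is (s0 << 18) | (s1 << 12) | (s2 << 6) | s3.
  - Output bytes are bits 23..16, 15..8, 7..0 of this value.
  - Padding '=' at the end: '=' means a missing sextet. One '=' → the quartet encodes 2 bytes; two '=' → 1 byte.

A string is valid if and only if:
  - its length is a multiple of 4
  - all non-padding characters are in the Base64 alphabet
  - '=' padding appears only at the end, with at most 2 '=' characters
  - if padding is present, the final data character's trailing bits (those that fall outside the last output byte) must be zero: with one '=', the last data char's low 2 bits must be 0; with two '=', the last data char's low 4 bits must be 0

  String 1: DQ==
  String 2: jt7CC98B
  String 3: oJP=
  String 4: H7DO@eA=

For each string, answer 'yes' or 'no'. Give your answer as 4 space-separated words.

String 1: 'DQ==' → valid
String 2: 'jt7CC98B' → valid
String 3: 'oJP=' → invalid (bad trailing bits)
String 4: 'H7DO@eA=' → invalid (bad char(s): ['@'])

Answer: yes yes no no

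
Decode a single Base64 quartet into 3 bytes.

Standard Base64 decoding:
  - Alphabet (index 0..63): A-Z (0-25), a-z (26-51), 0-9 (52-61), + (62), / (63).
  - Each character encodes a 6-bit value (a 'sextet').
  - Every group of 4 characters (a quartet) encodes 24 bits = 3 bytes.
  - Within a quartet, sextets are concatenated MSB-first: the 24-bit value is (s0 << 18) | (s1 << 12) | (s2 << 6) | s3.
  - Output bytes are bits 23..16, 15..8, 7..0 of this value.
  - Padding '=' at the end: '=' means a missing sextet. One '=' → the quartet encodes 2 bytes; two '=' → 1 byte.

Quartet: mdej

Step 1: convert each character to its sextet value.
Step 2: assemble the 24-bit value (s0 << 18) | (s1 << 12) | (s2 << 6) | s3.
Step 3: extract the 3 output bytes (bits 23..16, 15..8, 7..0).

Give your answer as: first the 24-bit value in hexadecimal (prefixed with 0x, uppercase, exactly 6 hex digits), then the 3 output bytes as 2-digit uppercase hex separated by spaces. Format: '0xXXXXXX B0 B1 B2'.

Sextets: m=38, d=29, e=30, j=35
24-bit: (38<<18) | (29<<12) | (30<<6) | 35
      = 0x980000 | 0x01D000 | 0x000780 | 0x000023
      = 0x99D7A3
Bytes: (v>>16)&0xFF=99, (v>>8)&0xFF=D7, v&0xFF=A3

Answer: 0x99D7A3 99 D7 A3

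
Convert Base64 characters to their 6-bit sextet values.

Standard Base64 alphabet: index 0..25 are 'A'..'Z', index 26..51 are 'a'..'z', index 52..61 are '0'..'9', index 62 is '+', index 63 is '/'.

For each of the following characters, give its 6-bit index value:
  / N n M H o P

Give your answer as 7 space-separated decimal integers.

Answer: 63 13 39 12 7 40 15

Derivation:
'/': index 63
'N': A..Z range, ord('N') − ord('A') = 13
'n': a..z range, 26 + ord('n') − ord('a') = 39
'M': A..Z range, ord('M') − ord('A') = 12
'H': A..Z range, ord('H') − ord('A') = 7
'o': a..z range, 26 + ord('o') − ord('a') = 40
'P': A..Z range, ord('P') − ord('A') = 15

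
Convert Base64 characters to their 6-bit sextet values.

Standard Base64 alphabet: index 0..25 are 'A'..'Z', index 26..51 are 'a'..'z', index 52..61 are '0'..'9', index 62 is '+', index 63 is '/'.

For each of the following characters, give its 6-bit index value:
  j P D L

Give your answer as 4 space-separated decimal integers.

'j': a..z range, 26 + ord('j') − ord('a') = 35
'P': A..Z range, ord('P') − ord('A') = 15
'D': A..Z range, ord('D') − ord('A') = 3
'L': A..Z range, ord('L') − ord('A') = 11

Answer: 35 15 3 11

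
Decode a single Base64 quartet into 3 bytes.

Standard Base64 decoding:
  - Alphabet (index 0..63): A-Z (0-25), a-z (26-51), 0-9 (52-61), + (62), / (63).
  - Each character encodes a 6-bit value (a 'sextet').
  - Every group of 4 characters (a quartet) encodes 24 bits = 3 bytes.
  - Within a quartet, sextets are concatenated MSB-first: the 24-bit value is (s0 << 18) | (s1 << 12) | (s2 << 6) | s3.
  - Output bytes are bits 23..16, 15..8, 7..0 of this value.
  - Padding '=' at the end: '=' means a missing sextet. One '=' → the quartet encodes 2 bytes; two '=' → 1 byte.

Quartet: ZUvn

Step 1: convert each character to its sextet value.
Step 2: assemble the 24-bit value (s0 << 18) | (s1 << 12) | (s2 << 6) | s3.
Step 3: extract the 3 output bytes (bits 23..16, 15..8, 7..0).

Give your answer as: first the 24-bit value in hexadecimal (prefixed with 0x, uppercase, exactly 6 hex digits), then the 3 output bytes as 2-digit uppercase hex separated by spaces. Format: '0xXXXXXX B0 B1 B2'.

Answer: 0x654BE7 65 4B E7

Derivation:
Sextets: Z=25, U=20, v=47, n=39
24-bit: (25<<18) | (20<<12) | (47<<6) | 39
      = 0x640000 | 0x014000 | 0x000BC0 | 0x000027
      = 0x654BE7
Bytes: (v>>16)&0xFF=65, (v>>8)&0xFF=4B, v&0xFF=E7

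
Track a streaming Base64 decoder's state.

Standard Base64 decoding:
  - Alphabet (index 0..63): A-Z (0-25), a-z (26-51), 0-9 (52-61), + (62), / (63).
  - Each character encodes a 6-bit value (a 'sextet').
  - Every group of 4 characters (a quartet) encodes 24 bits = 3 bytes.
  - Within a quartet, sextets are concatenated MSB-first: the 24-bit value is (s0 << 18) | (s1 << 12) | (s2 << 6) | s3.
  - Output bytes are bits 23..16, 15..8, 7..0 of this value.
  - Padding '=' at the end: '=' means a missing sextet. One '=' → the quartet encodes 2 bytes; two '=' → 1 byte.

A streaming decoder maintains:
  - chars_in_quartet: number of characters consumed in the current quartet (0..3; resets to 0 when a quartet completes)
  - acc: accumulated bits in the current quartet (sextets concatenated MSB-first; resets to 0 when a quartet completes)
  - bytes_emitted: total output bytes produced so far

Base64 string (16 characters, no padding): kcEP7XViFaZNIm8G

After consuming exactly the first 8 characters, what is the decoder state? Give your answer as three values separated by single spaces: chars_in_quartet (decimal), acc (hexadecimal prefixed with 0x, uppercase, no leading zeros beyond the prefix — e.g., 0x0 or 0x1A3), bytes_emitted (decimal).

After char 0 ('k'=36): chars_in_quartet=1 acc=0x24 bytes_emitted=0
After char 1 ('c'=28): chars_in_quartet=2 acc=0x91C bytes_emitted=0
After char 2 ('E'=4): chars_in_quartet=3 acc=0x24704 bytes_emitted=0
After char 3 ('P'=15): chars_in_quartet=4 acc=0x91C10F -> emit 91 C1 0F, reset; bytes_emitted=3
After char 4 ('7'=59): chars_in_quartet=1 acc=0x3B bytes_emitted=3
After char 5 ('X'=23): chars_in_quartet=2 acc=0xED7 bytes_emitted=3
After char 6 ('V'=21): chars_in_quartet=3 acc=0x3B5D5 bytes_emitted=3
After char 7 ('i'=34): chars_in_quartet=4 acc=0xED7562 -> emit ED 75 62, reset; bytes_emitted=6

Answer: 0 0x0 6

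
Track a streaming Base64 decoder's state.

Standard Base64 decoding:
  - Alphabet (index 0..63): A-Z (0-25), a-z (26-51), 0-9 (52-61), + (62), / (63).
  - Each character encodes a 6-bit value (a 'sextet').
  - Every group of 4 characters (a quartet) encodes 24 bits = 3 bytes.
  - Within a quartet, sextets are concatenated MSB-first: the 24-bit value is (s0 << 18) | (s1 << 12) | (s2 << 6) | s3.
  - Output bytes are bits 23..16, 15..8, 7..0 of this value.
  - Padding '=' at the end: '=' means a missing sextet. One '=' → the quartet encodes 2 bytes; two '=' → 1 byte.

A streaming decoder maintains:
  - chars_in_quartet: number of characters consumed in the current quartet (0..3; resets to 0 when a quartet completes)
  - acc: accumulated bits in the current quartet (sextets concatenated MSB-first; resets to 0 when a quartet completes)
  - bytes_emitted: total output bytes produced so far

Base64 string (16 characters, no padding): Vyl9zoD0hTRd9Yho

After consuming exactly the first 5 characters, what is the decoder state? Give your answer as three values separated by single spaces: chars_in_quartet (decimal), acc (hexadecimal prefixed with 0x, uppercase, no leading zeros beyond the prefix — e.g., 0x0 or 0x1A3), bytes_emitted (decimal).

After char 0 ('V'=21): chars_in_quartet=1 acc=0x15 bytes_emitted=0
After char 1 ('y'=50): chars_in_quartet=2 acc=0x572 bytes_emitted=0
After char 2 ('l'=37): chars_in_quartet=3 acc=0x15CA5 bytes_emitted=0
After char 3 ('9'=61): chars_in_quartet=4 acc=0x57297D -> emit 57 29 7D, reset; bytes_emitted=3
After char 4 ('z'=51): chars_in_quartet=1 acc=0x33 bytes_emitted=3

Answer: 1 0x33 3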